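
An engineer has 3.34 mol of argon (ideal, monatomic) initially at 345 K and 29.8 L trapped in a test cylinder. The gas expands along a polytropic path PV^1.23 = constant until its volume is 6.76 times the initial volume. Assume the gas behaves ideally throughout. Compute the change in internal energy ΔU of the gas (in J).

-5110 J

P₁ = nRT₁/V₁ = 3.34×8.314×345/29.8 = 321 kPa.
Polytropic n=1.23: T₂ = T₁(V₁/V₂)^(n−1) = 345×(0.148)^0.23 = 222 K; P₂ = P₁(V₁/V₂)^n = 30.6 kPa.
For an ideal gas ΔU = nCvΔT with Cv = (3/2)R = 12.5 J/(mol·K).
ΔU = 3.34×12.5×(222−345) = -5110 J.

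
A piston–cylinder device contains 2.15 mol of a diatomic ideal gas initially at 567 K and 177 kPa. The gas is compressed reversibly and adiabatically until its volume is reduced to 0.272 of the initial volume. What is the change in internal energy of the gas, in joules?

17300 J

V₁ = nRT₁/P₁ = 2.15×8.314×567/177 = 57.3 L.
Adiabatic: TV^(γ−1) = const ⇒ T₂ = 567×(3.68)^0.400 = 954 K; PV^γ = const ⇒ P₂ = 1100 kPa.
For an ideal gas ΔU = nCvΔT with Cv = (5/2)R = 20.8 J/(mol·K).
ΔU = 2.15×20.8×(954−567) = 17300 J.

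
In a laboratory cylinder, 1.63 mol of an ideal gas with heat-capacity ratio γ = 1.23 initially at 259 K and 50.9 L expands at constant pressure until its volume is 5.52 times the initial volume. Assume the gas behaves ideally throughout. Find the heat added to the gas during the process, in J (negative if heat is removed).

84800 J

P₁ = nRT₁/V₁ = 1.63×8.314×259/50.9 = 69.0 kPa.
Isobaric: P stays 69.0 kPa; V/T = const ⇒ T₂ = 1430 K, V₂ = 281 L.
W = PΔV = 69.0×(281−50.9) kPa·L = 15900 J.
ΔU = nCvΔT = 1.63×36.1×(1430−259) = 69000 J.
Q = ΔU + W = nCpΔT = 84800 J.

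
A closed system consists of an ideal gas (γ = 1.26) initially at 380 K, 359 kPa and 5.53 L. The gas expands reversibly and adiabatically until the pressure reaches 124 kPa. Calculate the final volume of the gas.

12.9 L

Adiabatic: T₂/T₁ = (P₂/P₁)^((γ−1)/γ) ⇒ T₂ = 380×(0.345)^0.206 = 305 K; V₂ = 12.9 L.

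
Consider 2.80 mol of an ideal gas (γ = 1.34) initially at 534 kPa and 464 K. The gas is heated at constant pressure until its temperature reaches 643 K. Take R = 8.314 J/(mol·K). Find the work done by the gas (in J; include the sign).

V₁ = nRT₁/P₁ = 2.80×8.314×464/534 = 20.2 L.
Isobaric: P stays 534 kPa; V/T = const ⇒ T₂ = 643 K, V₂ = 28.0 L.
W = PΔV = 534×(28.0−20.2) kPa·L = 4170 J.

4170 J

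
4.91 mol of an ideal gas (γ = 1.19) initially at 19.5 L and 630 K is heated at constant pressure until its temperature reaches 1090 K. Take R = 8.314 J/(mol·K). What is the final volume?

P₁ = nRT₁/V₁ = 4.91×8.314×630/19.5 = 1320 kPa.
Isobaric: P stays 1320 kPa; V/T = const ⇒ T₂ = 1090 K, V₂ = 33.7 L.

33.7 L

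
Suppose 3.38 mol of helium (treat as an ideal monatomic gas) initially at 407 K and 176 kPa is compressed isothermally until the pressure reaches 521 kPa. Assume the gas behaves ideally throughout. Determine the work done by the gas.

V₁ = nRT₁/P₁ = 3.38×8.314×407/176 = 65.0 L.
Isothermal: T stays 407 K; PV = const ⇒ V₂ = 22.0 L, P₂ = 521 kPa.
W = nRT ln(V₂/V₁) = 3.38×8.314×407×ln(0.338) = -12400 J.

-12400 J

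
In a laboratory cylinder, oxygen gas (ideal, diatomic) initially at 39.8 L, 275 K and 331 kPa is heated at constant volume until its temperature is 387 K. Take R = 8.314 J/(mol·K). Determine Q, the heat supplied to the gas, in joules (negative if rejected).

n = P₁V₁/(RT₁) = 331×39.8/(8.314×275) = 5.76 mol.
Isochoric: V stays 39.8 L; P/T = const ⇒ T₂ = 387 K, P₂ = 466 kPa.
W = 0 (no volume change).
ΔU = nCvΔT = 5.76×20.8×(387−275) = 13400 J.
Q = ΔU = 13400 J.

13400 J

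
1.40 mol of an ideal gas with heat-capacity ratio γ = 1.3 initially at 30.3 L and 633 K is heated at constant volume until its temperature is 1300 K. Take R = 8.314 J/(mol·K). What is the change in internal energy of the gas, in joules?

25900 J

P₁ = nRT₁/V₁ = 1.40×8.314×633/30.3 = 243 kPa.
Isochoric: V stays 30.3 L; P/T = const ⇒ T₂ = 1300 K, P₂ = 499 kPa.
For an ideal gas ΔU = nCvΔT with Cv = R/(γ−1) = 27.7 J/(mol·K).
ΔU = 1.40×27.7×(1300−633) = 25900 J.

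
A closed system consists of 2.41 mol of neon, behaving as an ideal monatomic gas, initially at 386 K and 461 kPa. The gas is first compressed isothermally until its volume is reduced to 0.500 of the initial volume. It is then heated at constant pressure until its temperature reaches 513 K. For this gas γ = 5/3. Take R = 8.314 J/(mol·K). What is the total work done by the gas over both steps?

V₁ = nRT₁/P₁ = 2.41×8.314×386/461 = 16.8 L.
Step 1 — Isothermal: T stays 386 K; PV = const ⇒ V₂ = 8.39 L, P₂ = 922 kPa.
ΔU = 0 (ideal gas, T constant).
W = nRT ln(V₂/V₁) = 2.41×8.314×386×ln(0.500) = -5360 J.
Q = ΔU + W = -5360 J.
State after step 1: P = 922 kPa, V = 8.39 L, T = 386 K.
Step 2 — Isobaric: P stays 922 kPa; V/T = const ⇒ T₂ = 513 K, V₂ = 11.1 L.
W = PΔV = 922×(11.1−8.39) kPa·L = 2540 J.
ΔU = nCvΔT = 2.41×12.5×(513−386) = 3820 J.
Q = ΔU + W = nCpΔT = 6360 J.
Net over both steps: W = -2820 J, Q = 1000 J, ΔU = 3820 J.

-2820 J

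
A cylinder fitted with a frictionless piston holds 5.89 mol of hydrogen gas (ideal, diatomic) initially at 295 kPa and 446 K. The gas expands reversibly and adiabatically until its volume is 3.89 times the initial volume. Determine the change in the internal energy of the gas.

-22900 J

V₁ = nRT₁/P₁ = 5.89×8.314×446/295 = 74.0 L.
Adiabatic: TV^(γ−1) = const ⇒ T₂ = 446×(0.257)^0.400 = 259 K; PV^γ = const ⇒ P₂ = 44.0 kPa.
For an ideal gas ΔU = nCvΔT with Cv = (5/2)R = 20.8 J/(mol·K).
ΔU = 5.89×20.8×(259−446) = -22900 J.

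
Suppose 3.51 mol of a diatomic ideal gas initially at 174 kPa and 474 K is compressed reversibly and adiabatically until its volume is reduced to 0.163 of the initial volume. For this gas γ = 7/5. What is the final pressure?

2210 kPa

V₁ = nRT₁/P₁ = 3.51×8.314×474/174 = 79.5 L.
Adiabatic: TV^(γ−1) = const ⇒ T₂ = 474×(6.13)^0.400 = 979 K; PV^γ = const ⇒ P₂ = 2210 kPa.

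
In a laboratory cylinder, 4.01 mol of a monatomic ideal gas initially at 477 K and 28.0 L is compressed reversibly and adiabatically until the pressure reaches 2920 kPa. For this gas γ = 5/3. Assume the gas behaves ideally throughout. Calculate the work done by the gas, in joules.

-22100 J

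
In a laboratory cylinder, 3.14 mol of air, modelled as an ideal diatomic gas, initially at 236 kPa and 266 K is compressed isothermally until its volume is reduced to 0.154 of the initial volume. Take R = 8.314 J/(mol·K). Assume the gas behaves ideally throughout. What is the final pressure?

1530 kPa

V₁ = nRT₁/P₁ = 3.14×8.314×266/236 = 29.4 L.
Isothermal: T stays 266 K; PV = const ⇒ V₂ = 4.53 L, P₂ = 1530 kPa.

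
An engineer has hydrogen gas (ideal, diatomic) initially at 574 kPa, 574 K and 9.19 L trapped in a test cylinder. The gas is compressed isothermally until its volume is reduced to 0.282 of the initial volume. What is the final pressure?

2040 kPa

Isothermal: T stays 574 K; PV = const ⇒ V₂ = 2.59 L, P₂ = 2040 kPa.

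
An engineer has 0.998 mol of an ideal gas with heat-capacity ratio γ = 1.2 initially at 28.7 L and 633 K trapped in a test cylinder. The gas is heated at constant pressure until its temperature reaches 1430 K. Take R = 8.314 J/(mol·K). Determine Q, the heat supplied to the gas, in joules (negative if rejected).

39700 J

P₁ = nRT₁/V₁ = 0.998×8.314×633/28.7 = 183 kPa.
Isobaric: P stays 183 kPa; V/T = const ⇒ T₂ = 1430 K, V₂ = 64.8 L.
W = PΔV = 183×(64.8−28.7) kPa·L = 6610 J.
ΔU = nCvΔT = 0.998×41.6×(1430−633) = 33100 J.
Q = ΔU + W = nCpΔT = 39700 J.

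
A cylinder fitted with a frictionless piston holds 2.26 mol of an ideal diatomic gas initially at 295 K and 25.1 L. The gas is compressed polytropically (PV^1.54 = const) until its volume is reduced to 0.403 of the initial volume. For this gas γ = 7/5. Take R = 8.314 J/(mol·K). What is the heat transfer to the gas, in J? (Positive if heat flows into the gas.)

P₁ = nRT₁/V₁ = 2.26×8.314×295/25.1 = 221 kPa.
Polytropic n=1.54: T₂ = T₁(V₁/V₂)^(n−1) = 295×(2.48)^0.54 = 482 K; P₂ = P₁(V₁/V₂)^n = 895 kPa.
W = (P₁V₁−P₂V₂)/(n−1) = (221×25.1−895×10.1)/0.54 = -6500 J.
ΔU = nCvΔT = 2.26×20.8×(482−295) = 8780 J.
Q = ΔU + W = 2280 J.

2280 J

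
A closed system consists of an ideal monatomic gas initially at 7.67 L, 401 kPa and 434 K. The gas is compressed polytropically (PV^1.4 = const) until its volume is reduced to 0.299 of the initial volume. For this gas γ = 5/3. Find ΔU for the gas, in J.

2860 J

n = P₁V₁/(RT₁) = 401×7.67/(8.314×434) = 0.852 mol.
Polytropic n=1.4: T₂ = T₁(V₁/V₂)^(n−1) = 434×(3.34)^0.40 = 703 K; P₂ = P₁(V₁/V₂)^n = 2170 kPa.
For an ideal gas ΔU = nCvΔT with Cv = (3/2)R = 12.5 J/(mol·K).
ΔU = 0.852×12.5×(703−434) = 2860 J.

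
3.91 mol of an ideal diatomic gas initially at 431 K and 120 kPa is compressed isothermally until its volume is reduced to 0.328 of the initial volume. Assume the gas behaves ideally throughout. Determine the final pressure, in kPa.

V₁ = nRT₁/P₁ = 3.91×8.314×431/120 = 117 L.
Isothermal: T stays 431 K; PV = const ⇒ V₂ = 38.3 L, P₂ = 366 kPa.

366 kPa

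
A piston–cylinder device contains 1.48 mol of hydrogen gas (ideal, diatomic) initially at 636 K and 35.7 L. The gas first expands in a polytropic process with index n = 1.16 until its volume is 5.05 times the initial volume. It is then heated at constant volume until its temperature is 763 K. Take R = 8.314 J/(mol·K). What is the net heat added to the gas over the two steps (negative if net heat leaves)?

P₁ = nRT₁/V₁ = 1.48×8.314×636/35.7 = 219 kPa.
Step 1 — Polytropic n=1.16: T₂ = T₁(V₁/V₂)^(n−1) = 636×(0.198)^0.16 = 491 K; P₂ = P₁(V₁/V₂)^n = 33.5 kPa.
W = (P₁V₁−P₂V₂)/(n−1) = (219×35.7−33.5×180)/0.16 = 11200 J.
ΔU = nCvΔT = 1.48×20.8×(491−636) = -4470 J.
Q = ΔU + W = 6700 J.
State after step 1: P = 33.5 kPa, V = 180 L, T = 491 K.
Step 2 — Isochoric: V stays 180 L; P/T = const ⇒ T₂ = 763 K, P₂ = 52.1 kPa.
W = 0 (no volume change).
ΔU = nCvΔT = 1.48×20.8×(763−491) = 8370 J.
Q = ΔU = 8370 J.
Net over both steps: W = 11200 J, Q = 15100 J, ΔU = 3910 J.

15100 J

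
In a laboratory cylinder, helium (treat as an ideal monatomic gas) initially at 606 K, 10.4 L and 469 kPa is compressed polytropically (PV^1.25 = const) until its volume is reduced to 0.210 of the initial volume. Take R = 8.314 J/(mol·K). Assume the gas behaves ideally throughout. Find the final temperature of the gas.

895 K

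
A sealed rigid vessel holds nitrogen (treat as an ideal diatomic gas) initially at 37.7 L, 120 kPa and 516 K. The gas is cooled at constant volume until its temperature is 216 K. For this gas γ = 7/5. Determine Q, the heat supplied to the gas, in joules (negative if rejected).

-6580 J

n = P₁V₁/(RT₁) = 120×37.7/(8.314×516) = 1.05 mol.
Isochoric: V stays 37.7 L; P/T = const ⇒ T₂ = 216 K, P₂ = 50.2 kPa.
W = 0 (no volume change).
ΔU = nCvΔT = 1.05×20.8×(216−516) = -6580 J.
Q = ΔU = -6580 J.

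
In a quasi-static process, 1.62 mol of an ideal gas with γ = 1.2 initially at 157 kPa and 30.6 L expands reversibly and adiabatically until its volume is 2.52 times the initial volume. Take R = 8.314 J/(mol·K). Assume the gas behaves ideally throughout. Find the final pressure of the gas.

51.8 kPa

T₁ = P₁V₁/(nR) = 157×30.6/(1.62×8.314) = 357 K.
Adiabatic: TV^(γ−1) = const ⇒ T₂ = 357×(0.397)^0.200 = 296 K; PV^γ = const ⇒ P₂ = 51.8 kPa.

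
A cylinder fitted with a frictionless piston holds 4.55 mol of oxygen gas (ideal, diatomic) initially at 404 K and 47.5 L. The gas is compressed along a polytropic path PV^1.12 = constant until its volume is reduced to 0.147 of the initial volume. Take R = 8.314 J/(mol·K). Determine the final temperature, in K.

509 K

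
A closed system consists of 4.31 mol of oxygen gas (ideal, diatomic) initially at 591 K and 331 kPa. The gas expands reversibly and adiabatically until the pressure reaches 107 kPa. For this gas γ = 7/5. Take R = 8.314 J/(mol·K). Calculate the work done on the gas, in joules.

V₁ = nRT₁/P₁ = 4.31×8.314×591/331 = 64.0 L.
Adiabatic: T₂/T₁ = (P₂/P₁)^((γ−1)/γ) ⇒ T₂ = 591×(0.323)^0.286 = 428 K; V₂ = 143 L.
ΔU = nCvΔT = 4.31×20.8×(428−591) = -14600 J.
Q = 0 for an adiabatic process, so W = −ΔU = 14600 J.
Work done on the gas = −W_by = -14600 J.

-14600 J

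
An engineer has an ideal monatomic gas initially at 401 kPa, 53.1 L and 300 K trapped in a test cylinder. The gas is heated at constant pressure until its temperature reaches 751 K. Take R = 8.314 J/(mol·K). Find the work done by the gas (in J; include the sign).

32000 J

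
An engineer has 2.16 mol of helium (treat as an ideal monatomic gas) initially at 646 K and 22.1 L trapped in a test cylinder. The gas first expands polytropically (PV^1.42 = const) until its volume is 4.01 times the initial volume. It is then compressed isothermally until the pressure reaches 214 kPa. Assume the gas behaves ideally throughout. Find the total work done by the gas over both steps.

5250 J

P₁ = nRT₁/V₁ = 2.16×8.314×646/22.1 = 525 kPa.
Step 1 — Polytropic n=1.42: T₂ = T₁(V₁/V₂)^(n−1) = 646×(0.249)^0.42 = 361 K; P₂ = P₁(V₁/V₂)^n = 73.1 kPa.
W = (P₁V₁−P₂V₂)/(n−1) = (525×22.1−73.1×88.6)/0.42 = 12200 J.
ΔU = nCvΔT = 2.16×12.5×(361−646) = -7690 J.
Q = ΔU + W = 4520 J.
State after step 1: P = 73.1 kPa, V = 88.6 L, T = 361 K.
Step 2 — Isothermal: T stays 361 K; PV = const ⇒ V₂ = 30.3 L, P₂ = 214 kPa.
ΔU = 0 (ideal gas, T constant).
W = nRT ln(V₂/V₁) = 2.16×8.314×361×ln(0.341) = -6960 J.
Q = ΔU + W = -6960 J.
Net over both steps: W = 5250 J, Q = -2440 J, ΔU = -7690 J.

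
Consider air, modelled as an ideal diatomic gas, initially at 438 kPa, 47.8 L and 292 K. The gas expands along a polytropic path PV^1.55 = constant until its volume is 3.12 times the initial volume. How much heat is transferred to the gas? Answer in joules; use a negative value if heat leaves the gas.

-6640 J

n = P₁V₁/(RT₁) = 438×47.8/(8.314×292) = 8.62 mol.
Polytropic n=1.55: T₂ = T₁(V₁/V₂)^(n−1) = 292×(0.321)^0.55 = 156 K; P₂ = P₁(V₁/V₂)^n = 75.1 kPa.
W = (P₁V₁−P₂V₂)/(n−1) = (438×47.8−75.1×149)/0.55 = 17700 J.
ΔU = nCvΔT = 8.62×20.8×(156−292) = -24300 J.
Q = ΔU + W = -6640 J.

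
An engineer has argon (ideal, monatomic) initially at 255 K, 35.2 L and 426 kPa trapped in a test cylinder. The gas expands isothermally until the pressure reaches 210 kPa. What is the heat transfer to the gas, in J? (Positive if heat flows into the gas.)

10600 J

n = P₁V₁/(RT₁) = 426×35.2/(8.314×255) = 7.07 mol.
Isothermal: T stays 255 K; PV = const ⇒ V₂ = 71.4 L, P₂ = 210 kPa.
ΔU = 0 (ideal gas, T constant).
W = nRT ln(V₂/V₁) = 7.07×8.314×255×ln(2.03) = 10600 J.
Q = ΔU + W = 10600 J.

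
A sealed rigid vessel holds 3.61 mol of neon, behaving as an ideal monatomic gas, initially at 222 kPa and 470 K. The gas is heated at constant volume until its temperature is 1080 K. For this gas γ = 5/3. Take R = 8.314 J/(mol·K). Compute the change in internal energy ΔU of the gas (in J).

27500 J

V₁ = nRT₁/P₁ = 3.61×8.314×470/222 = 63.5 L.
Isochoric: V stays 63.5 L; P/T = const ⇒ T₂ = 1080 K, P₂ = 510 kPa.
For an ideal gas ΔU = nCvΔT with Cv = (3/2)R = 12.5 J/(mol·K).
ΔU = 3.61×12.5×(1080−470) = 27500 J.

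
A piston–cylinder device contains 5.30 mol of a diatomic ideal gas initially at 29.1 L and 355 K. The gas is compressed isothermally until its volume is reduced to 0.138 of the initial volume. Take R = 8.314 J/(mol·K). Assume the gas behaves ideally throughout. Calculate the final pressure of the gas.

3900 kPa

P₁ = nRT₁/V₁ = 5.30×8.314×355/29.1 = 538 kPa.
Isothermal: T stays 355 K; PV = const ⇒ V₂ = 4.02 L, P₂ = 3900 kPa.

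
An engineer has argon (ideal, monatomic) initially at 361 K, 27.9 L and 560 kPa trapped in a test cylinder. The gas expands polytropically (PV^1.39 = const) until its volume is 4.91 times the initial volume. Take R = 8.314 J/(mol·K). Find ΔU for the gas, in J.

-10800 J

n = P₁V₁/(RT₁) = 560×27.9/(8.314×361) = 5.21 mol.
Polytropic n=1.39: T₂ = T₁(V₁/V₂)^(n−1) = 361×(0.204)^0.39 = 194 K; P₂ = P₁(V₁/V₂)^n = 61.3 kPa.
For an ideal gas ΔU = nCvΔT with Cv = (3/2)R = 12.5 J/(mol·K).
ΔU = 5.21×12.5×(194−361) = -10800 J.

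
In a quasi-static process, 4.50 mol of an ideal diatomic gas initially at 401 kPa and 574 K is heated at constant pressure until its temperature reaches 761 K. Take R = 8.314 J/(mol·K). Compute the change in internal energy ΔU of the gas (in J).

17500 J

V₁ = nRT₁/P₁ = 4.50×8.314×574/401 = 53.6 L.
Isobaric: P stays 401 kPa; V/T = const ⇒ T₂ = 761 K, V₂ = 71.0 L.
For an ideal gas ΔU = nCvΔT with Cv = (5/2)R = 20.8 J/(mol·K).
ΔU = 4.50×20.8×(761−574) = 17500 J.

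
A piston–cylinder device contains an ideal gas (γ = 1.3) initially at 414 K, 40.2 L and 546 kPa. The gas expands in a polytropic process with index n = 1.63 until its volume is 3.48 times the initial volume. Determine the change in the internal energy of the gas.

n = P₁V₁/(RT₁) = 546×40.2/(8.314×414) = 6.38 mol.
Polytropic n=1.63: T₂ = T₁(V₁/V₂)^(n−1) = 414×(0.287)^0.63 = 189 K; P₂ = P₁(V₁/V₂)^n = 71.5 kPa.
For an ideal gas ΔU = nCvΔT with Cv = R/(γ−1) = 27.7 J/(mol·K).
ΔU = 6.38×27.7×(189−414) = -39800 J.

-39800 J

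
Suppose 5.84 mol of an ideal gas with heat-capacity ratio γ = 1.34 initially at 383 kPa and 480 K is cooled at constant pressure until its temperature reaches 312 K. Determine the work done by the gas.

V₁ = nRT₁/P₁ = 5.84×8.314×480/383 = 60.9 L.
Isobaric: P stays 383 kPa; V/T = const ⇒ T₂ = 312 K, V₂ = 39.6 L.
W = PΔV = 383×(39.6−60.9) kPa·L = -8160 J.

-8160 J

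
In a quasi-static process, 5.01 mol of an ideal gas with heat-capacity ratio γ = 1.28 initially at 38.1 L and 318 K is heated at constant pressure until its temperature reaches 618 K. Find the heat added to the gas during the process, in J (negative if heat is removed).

57100 J

P₁ = nRT₁/V₁ = 5.01×8.314×318/38.1 = 348 kPa.
Isobaric: P stays 348 kPa; V/T = const ⇒ T₂ = 618 K, V₂ = 74.0 L.
W = PΔV = 348×(74.0−38.1) kPa·L = 12500 J.
ΔU = nCvΔT = 5.01×29.7×(618−318) = 44600 J.
Q = ΔU + W = nCpΔT = 57100 J.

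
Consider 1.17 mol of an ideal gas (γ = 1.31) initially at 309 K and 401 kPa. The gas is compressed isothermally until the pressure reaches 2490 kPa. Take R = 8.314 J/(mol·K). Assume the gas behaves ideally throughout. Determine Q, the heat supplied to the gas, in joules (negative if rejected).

-5490 J

V₁ = nRT₁/P₁ = 1.17×8.314×309/401 = 7.50 L.
Isothermal: T stays 309 K; PV = const ⇒ V₂ = 1.21 L, P₂ = 2490 kPa.
ΔU = 0 (ideal gas, T constant).
W = nRT ln(V₂/V₁) = 1.17×8.314×309×ln(0.161) = -5490 J.
Q = ΔU + W = -5490 J.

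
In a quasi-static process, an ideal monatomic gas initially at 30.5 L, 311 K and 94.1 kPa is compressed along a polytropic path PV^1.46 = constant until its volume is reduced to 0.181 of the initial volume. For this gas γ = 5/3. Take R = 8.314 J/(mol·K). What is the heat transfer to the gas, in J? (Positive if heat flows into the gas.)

n = P₁V₁/(RT₁) = 94.1×30.5/(8.314×311) = 1.11 mol.
Polytropic n=1.46: T₂ = T₁(V₁/V₂)^(n−1) = 311×(5.52)^0.46 = 683 K; P₂ = P₁(V₁/V₂)^n = 1140 kPa.
W = (P₁V₁−P₂V₂)/(n−1) = (94.1×30.5−1140×5.52)/0.46 = -7460 J.
ΔU = nCvΔT = 1.11×12.5×(683−311) = 5150 J.
Q = ΔU + W = -2310 J.

-2310 J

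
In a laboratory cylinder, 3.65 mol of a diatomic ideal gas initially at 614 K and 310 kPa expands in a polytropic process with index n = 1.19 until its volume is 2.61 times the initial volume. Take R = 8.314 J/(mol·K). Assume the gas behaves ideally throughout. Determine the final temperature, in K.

V₁ = nRT₁/P₁ = 3.65×8.314×614/310 = 60.1 L.
Polytropic n=1.19: T₂ = T₁(V₁/V₂)^(n−1) = 614×(0.383)^0.19 = 512 K; P₂ = P₁(V₁/V₂)^n = 99.0 kPa.

512 K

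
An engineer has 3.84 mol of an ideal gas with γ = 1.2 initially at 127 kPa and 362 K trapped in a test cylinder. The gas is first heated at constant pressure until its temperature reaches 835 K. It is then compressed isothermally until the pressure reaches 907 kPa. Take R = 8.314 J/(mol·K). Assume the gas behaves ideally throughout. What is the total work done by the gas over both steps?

-37300 J

V₁ = nRT₁/P₁ = 3.84×8.314×362/127 = 91.0 L.
Step 1 — Isobaric: P stays 127 kPa; V/T = const ⇒ T₂ = 835 K, V₂ = 210 L.
W = PΔV = 127×(210−91.0) kPa·L = 15100 J.
ΔU = nCvΔT = 3.84×41.6×(835−362) = 75500 J.
Q = ΔU + W = nCpΔT = 90600 J.
State after step 1: P = 127 kPa, V = 210 L, T = 835 K.
Step 2 — Isothermal: T stays 835 K; PV = const ⇒ V₂ = 29.4 L, P₂ = 907 kPa.
ΔU = 0 (ideal gas, T constant).
W = nRT ln(V₂/V₁) = 3.84×8.314×835×ln(0.140) = -52400 J.
Q = ΔU + W = -52400 J.
Net over both steps: W = -37300 J, Q = 38200 J, ΔU = 75500 J.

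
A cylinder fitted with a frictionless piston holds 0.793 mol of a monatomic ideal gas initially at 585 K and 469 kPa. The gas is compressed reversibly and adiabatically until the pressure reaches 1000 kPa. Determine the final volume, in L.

V₁ = nRT₁/P₁ = 0.793×8.314×585/469 = 8.22 L.
Adiabatic: T₂/T₁ = (P₂/P₁)^((γ−1)/γ) ⇒ T₂ = 585×(2.13)^0.400 = 792 K; V₂ = 5.22 L.

5.22 L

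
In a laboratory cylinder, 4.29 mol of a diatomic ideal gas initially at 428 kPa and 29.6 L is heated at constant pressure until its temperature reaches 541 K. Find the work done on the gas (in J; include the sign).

T₁ = P₁V₁/(nR) = 428×29.6/(4.29×8.314) = 355 K.
Isobaric: P stays 428 kPa; V/T = const ⇒ T₂ = 541 K, V₂ = 45.1 L.
W = PΔV = 428×(45.1−29.6) kPa·L = 6630 J.
Work done on the gas = −W_by = -6630 J.

-6630 J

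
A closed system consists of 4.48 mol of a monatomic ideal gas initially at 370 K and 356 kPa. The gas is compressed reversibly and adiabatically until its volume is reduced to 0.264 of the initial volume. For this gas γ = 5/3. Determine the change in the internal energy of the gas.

29600 J

V₁ = nRT₁/P₁ = 4.48×8.314×370/356 = 38.7 L.
Adiabatic: TV^(γ−1) = const ⇒ T₂ = 370×(3.79)^0.667 = 899 K; PV^γ = const ⇒ P₂ = 3280 kPa.
For an ideal gas ΔU = nCvΔT with Cv = (3/2)R = 12.5 J/(mol·K).
ΔU = 4.48×12.5×(899−370) = 29600 J.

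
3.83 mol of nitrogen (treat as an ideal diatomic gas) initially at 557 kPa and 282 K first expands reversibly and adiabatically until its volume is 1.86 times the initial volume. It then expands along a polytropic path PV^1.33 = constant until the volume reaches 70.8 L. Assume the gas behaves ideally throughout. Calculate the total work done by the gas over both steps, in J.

V₁ = nRT₁/P₁ = 3.83×8.314×282/557 = 16.1 L.
Step 1 — Adiabatic: TV^(γ−1) = const ⇒ T₂ = 282×(0.538)^0.400 = 220 K; PV^γ = const ⇒ P₂ = 234 kPa.
ΔU = nCvΔT = 3.83×20.8×(220−282) = -4930 J.
Q = 0 for an adiabatic process, so W = −ΔU = 4930 J.
State after step 1: P = 234 kPa, V = 30.0 L, T = 220 K.
Step 2 — Polytropic n=1.33: T₂ = T₁(V₁/V₂)^(n−1) = 220×(0.424)^0.33 = 166 K; P₂ = P₁(V₁/V₂)^n = 74.5 kPa.
W = (P₁V₁−P₂V₂)/(n−1) = (234×30.0−74.5×70.8)/0.33 = 5240 J.
ΔU = nCvΔT = 3.83×20.8×(166−220) = -4320 J.
Q = ΔU + W = 917 J.
Net over both steps: W = 10200 J, Q = 917 J, ΔU = -9260 J.

10200 J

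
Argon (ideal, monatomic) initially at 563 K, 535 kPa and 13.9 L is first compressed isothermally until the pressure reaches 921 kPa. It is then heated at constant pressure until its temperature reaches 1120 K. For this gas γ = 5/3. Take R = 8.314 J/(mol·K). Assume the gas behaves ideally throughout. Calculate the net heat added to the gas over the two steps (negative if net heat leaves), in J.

14400 J

n = P₁V₁/(RT₁) = 535×13.9/(8.314×563) = 1.59 mol.
Step 1 — Isothermal: T stays 563 K; PV = const ⇒ V₂ = 8.07 L, P₂ = 921 kPa.
ΔU = 0 (ideal gas, T constant).
W = nRT ln(V₂/V₁) = 1.59×8.314×563×ln(0.581) = -4040 J.
Q = ΔU + W = -4040 J.
State after step 1: P = 921 kPa, V = 8.07 L, T = 563 K.
Step 2 — Isobaric: P stays 921 kPa; V/T = const ⇒ T₂ = 1120 K, V₂ = 16.1 L.
W = PΔV = 921×(16.1−8.07) kPa·L = 7360 J.
ΔU = nCvΔT = 1.59×12.5×(1120−563) = 11000 J.
Q = ΔU + W = nCpΔT = 18400 J.
Net over both steps: W = 3320 J, Q = 14400 J, ΔU = 11000 J.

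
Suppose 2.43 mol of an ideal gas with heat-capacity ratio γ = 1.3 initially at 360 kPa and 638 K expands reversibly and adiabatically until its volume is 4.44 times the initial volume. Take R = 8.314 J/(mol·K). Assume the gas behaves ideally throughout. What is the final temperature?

408 K

V₁ = nRT₁/P₁ = 2.43×8.314×638/360 = 35.8 L.
Adiabatic: TV^(γ−1) = const ⇒ T₂ = 638×(0.225)^0.300 = 408 K; PV^γ = const ⇒ P₂ = 51.8 kPa.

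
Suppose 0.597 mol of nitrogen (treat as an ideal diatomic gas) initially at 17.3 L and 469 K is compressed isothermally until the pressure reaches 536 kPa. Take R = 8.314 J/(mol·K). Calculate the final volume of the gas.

4.34 L

P₁ = nRT₁/V₁ = 0.597×8.314×469/17.3 = 135 kPa.
Isothermal: T stays 469 K; PV = const ⇒ V₂ = 4.34 L, P₂ = 536 kPa.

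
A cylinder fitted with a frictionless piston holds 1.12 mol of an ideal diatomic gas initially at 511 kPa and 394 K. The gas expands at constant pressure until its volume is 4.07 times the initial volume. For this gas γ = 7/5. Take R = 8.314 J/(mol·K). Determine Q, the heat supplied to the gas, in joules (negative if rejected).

V₁ = nRT₁/P₁ = 1.12×8.314×394/511 = 7.18 L.
Isobaric: P stays 511 kPa; V/T = const ⇒ T₂ = 1600 K, V₂ = 29.2 L.
W = PΔV = 511×(29.2−7.18) kPa·L = 11300 J.
ΔU = nCvΔT = 1.12×20.8×(1600−394) = 28200 J.
Q = ΔU + W = nCpΔT = 39400 J.

39400 J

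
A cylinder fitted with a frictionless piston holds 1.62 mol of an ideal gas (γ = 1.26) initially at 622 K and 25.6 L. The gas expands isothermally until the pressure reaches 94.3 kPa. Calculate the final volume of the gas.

88.8 L

P₁ = nRT₁/V₁ = 1.62×8.314×622/25.6 = 327 kPa.
Isothermal: T stays 622 K; PV = const ⇒ V₂ = 88.8 L, P₂ = 94.3 kPa.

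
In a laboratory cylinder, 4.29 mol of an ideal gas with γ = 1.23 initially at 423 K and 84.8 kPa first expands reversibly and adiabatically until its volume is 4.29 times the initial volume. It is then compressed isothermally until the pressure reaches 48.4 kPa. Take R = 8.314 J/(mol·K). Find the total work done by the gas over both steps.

5390 J

V₁ = nRT₁/P₁ = 4.29×8.314×423/84.8 = 178 L.
Step 1 — Adiabatic: TV^(γ−1) = const ⇒ T₂ = 423×(0.233)^0.230 = 303 K; PV^γ = const ⇒ P₂ = 14.1 kPa.
ΔU = nCvΔT = 4.29×36.1×(303−423) = -18700 J.
Q = 0 for an adiabatic process, so W = −ΔU = 18700 J.
State after step 1: P = 14.1 kPa, V = 763 L, T = 303 K.
Step 2 — Isothermal: T stays 303 K; PV = const ⇒ V₂ = 223 L, P₂ = 48.4 kPa.
ΔU = 0 (ideal gas, T constant).
W = nRT ln(V₂/V₁) = 4.29×8.314×303×ln(0.292) = -13300 J.
Q = ΔU + W = -13300 J.
Net over both steps: W = 5390 J, Q = -13300 J, ΔU = -18700 J.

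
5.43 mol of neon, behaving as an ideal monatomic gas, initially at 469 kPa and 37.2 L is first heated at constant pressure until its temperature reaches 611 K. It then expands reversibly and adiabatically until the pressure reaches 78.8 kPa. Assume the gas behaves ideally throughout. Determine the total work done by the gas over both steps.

31200 J

T₁ = P₁V₁/(nR) = 469×37.2/(5.43×8.314) = 386 K.
Step 1 — Isobaric: P stays 469 kPa; V/T = const ⇒ T₂ = 611 K, V₂ = 58.8 L.
W = PΔV = 469×(58.8−37.2) kPa·L = 10100 J.
ΔU = nCvΔT = 5.43×12.5×(611−386) = 15200 J.
Q = ΔU + W = nCpΔT = 25300 J.
State after step 1: P = 469 kPa, V = 58.8 L, T = 611 K.
Step 2 — Adiabatic: T₂/T₁ = (P₂/P₁)^((γ−1)/γ) ⇒ T₂ = 611×(0.168)^0.400 = 299 K; V₂ = 172 L.
ΔU = nCvΔT = 5.43×12.5×(299−611) = -21100 J.
Q = 0 for an adiabatic process, so W = −ΔU = 21100 J.
Net over both steps: W = 31200 J, Q = 25300 J, ΔU = -5900 J.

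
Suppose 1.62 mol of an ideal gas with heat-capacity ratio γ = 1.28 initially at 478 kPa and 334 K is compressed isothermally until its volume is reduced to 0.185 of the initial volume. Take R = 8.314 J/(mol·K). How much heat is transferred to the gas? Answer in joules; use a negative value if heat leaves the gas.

-7590 J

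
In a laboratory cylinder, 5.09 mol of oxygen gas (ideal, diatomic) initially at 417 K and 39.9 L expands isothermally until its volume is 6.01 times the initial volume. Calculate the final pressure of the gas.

P₁ = nRT₁/V₁ = 5.09×8.314×417/39.9 = 442 kPa.
Isothermal: T stays 417 K; PV = const ⇒ V₂ = 240 L, P₂ = 73.6 kPa.

73.6 kPa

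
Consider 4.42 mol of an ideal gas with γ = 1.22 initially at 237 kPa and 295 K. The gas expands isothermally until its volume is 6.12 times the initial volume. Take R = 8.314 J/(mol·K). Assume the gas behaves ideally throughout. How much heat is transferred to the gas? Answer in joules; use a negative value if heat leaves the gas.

19600 J

V₁ = nRT₁/P₁ = 4.42×8.314×295/237 = 45.7 L.
Isothermal: T stays 295 K; PV = const ⇒ V₂ = 280 L, P₂ = 38.7 kPa.
ΔU = 0 (ideal gas, T constant).
W = nRT ln(V₂/V₁) = 4.42×8.314×295×ln(6.12) = 19600 J.
Q = ΔU + W = 19600 J.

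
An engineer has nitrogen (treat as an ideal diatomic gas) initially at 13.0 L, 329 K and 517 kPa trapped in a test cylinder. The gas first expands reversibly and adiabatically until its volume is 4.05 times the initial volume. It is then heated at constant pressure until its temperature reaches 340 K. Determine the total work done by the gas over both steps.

10300 J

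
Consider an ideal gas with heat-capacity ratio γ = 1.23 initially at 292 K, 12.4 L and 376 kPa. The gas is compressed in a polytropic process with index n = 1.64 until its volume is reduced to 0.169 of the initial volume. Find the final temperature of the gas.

Polytropic n=1.64: T₂ = T₁(V₁/V₂)^(n−1) = 292×(5.92)^0.64 = 911 K; P₂ = P₁(V₁/V₂)^n = 6940 kPa.

911 K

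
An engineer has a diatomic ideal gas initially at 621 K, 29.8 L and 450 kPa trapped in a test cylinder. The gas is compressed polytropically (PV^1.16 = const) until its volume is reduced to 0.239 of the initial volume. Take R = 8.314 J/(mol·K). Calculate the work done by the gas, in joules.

-21600 J

n = P₁V₁/(RT₁) = 450×29.8/(8.314×621) = 2.60 mol.
Polytropic n=1.16: T₂ = T₁(V₁/V₂)^(n−1) = 621×(4.18)^0.16 = 781 K; P₂ = P₁(V₁/V₂)^n = 2370 kPa.
W = (P₁V₁−P₂V₂)/(n−1) = (450×29.8−2370×7.12)/0.16 = -21600 J.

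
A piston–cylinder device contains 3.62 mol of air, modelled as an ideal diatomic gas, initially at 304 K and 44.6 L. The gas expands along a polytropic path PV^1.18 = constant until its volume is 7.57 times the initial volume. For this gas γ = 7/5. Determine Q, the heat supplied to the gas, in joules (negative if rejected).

P₁ = nRT₁/V₁ = 3.62×8.314×304/44.6 = 205 kPa.
Polytropic n=1.18: T₂ = T₁(V₁/V₂)^(n−1) = 304×(0.132)^0.18 = 211 K; P₂ = P₁(V₁/V₂)^n = 18.8 kPa.
W = (P₁V₁−P₂V₂)/(n−1) = (205×44.6−18.8×338)/0.18 = 15500 J.
ΔU = nCvΔT = 3.62×20.8×(211−304) = -6980 J.
Q = ΔU + W = 8540 J.

8540 J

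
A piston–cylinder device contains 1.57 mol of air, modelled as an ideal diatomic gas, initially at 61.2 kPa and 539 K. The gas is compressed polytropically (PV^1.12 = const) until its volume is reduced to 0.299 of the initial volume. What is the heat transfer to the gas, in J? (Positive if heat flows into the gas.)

V₁ = nRT₁/P₁ = 1.57×8.314×539/61.2 = 115 L.
Polytropic n=1.12: T₂ = T₁(V₁/V₂)^(n−1) = 539×(3.34)^0.12 = 623 K; P₂ = P₁(V₁/V₂)^n = 237 kPa.
W = (P₁V₁−P₂V₂)/(n−1) = (61.2×115−237×34.4)/0.12 = -9140 J.
ΔU = nCvΔT = 1.57×20.8×(623−539) = 2740 J.
Q = ΔU + W = -6400 J.

-6400 J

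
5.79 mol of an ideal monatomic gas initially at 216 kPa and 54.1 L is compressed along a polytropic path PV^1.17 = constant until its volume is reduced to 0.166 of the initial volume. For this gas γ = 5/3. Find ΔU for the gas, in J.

T₁ = P₁V₁/(nR) = 216×54.1/(5.79×8.314) = 243 K.
Polytropic n=1.17: T₂ = T₁(V₁/V₂)^(n−1) = 243×(6.02)^0.17 = 329 K; P₂ = P₁(V₁/V₂)^n = 1770 kPa.
For an ideal gas ΔU = nCvΔT with Cv = (3/2)R = 12.5 J/(mol·K).
ΔU = 5.79×12.5×(329−243) = 6260 J.

6260 J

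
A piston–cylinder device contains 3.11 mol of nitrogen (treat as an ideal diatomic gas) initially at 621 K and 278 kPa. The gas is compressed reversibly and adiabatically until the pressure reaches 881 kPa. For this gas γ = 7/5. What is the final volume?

V₁ = nRT₁/P₁ = 3.11×8.314×621/278 = 57.8 L.
Adiabatic: T₂/T₁ = (P₂/P₁)^((γ−1)/γ) ⇒ T₂ = 621×(3.17)^0.286 = 863 K; V₂ = 25.3 L.

25.3 L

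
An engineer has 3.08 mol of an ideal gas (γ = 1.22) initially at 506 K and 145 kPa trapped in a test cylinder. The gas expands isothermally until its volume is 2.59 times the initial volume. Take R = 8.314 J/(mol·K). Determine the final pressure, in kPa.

V₁ = nRT₁/P₁ = 3.08×8.314×506/145 = 89.4 L.
Isothermal: T stays 506 K; PV = const ⇒ V₂ = 231 L, P₂ = 56.0 kPa.

56.0 kPa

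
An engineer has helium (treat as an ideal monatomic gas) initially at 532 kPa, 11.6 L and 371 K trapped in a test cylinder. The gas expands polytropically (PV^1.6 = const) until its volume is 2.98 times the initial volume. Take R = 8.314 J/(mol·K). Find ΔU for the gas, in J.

-4450 J

n = P₁V₁/(RT₁) = 532×11.6/(8.314×371) = 2.00 mol.
Polytropic n=1.6: T₂ = T₁(V₁/V₂)^(n−1) = 371×(0.336)^0.60 = 193 K; P₂ = P₁(V₁/V₂)^n = 92.7 kPa.
For an ideal gas ΔU = nCvΔT with Cv = (3/2)R = 12.5 J/(mol·K).
ΔU = 2.00×12.5×(193−371) = -4450 J.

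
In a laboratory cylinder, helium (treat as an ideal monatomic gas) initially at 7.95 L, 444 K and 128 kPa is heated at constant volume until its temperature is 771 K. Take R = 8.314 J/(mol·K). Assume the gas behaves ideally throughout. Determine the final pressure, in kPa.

222 kPa

Isochoric: V stays 7.95 L; P/T = const ⇒ T₂ = 771 K, P₂ = 222 kPa.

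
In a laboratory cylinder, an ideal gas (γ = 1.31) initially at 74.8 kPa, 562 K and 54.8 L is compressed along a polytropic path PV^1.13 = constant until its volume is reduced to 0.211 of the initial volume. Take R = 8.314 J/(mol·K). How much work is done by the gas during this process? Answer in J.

-7070 J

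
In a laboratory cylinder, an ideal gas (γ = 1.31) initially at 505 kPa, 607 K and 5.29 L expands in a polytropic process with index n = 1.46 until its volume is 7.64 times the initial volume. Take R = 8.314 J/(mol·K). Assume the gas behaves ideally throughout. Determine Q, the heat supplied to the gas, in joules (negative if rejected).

-1710 J

n = P₁V₁/(RT₁) = 505×5.29/(8.314×607) = 0.529 mol.
Polytropic n=1.46: T₂ = T₁(V₁/V₂)^(n−1) = 607×(0.131)^0.46 = 238 K; P₂ = P₁(V₁/V₂)^n = 25.9 kPa.
W = (P₁V₁−P₂V₂)/(n−1) = (505×5.29−25.9×40.4)/0.46 = 3530 J.
ΔU = nCvΔT = 0.529×26.8×(238−607) = -5240 J.
Q = ΔU + W = -1710 J.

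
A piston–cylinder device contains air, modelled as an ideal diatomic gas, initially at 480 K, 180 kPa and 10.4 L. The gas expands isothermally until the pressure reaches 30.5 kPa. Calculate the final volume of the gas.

Isothermal: T stays 480 K; PV = const ⇒ V₂ = 61.4 L, P₂ = 30.5 kPa.

61.4 L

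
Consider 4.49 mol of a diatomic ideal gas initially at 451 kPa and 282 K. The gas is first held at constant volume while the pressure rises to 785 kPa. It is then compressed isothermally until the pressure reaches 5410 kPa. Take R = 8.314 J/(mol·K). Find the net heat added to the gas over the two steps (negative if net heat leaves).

V₁ = nRT₁/P₁ = 4.49×8.314×282/451 = 23.3 L.
Step 1 — Isochoric: V stays 23.3 L; P/T = const ⇒ T₂ = 491 K, P₂ = 785 kPa.
W = 0 (no volume change).
ΔU = nCvΔT = 4.49×20.8×(491−282) = 19500 J.
Q = ΔU = 19500 J.
State after step 1: P = 785 kPa, V = 23.3 L, T = 491 K.
Step 2 — Isothermal: T stays 491 K; PV = const ⇒ V₂ = 3.39 L, P₂ = 5410 kPa.
ΔU = 0 (ideal gas, T constant).
W = nRT ln(V₂/V₁) = 4.49×8.314×491×ln(0.145) = -35400 J.
Q = ΔU + W = -35400 J.
Net over both steps: W = -35400 J, Q = -15900 J, ΔU = 19500 J.

-15900 J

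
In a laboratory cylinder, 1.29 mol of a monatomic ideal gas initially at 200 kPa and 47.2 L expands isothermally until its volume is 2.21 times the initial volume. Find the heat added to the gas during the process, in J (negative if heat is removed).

7490 J

T₁ = P₁V₁/(nR) = 200×47.2/(1.29×8.314) = 880 K.
Isothermal: T stays 880 K; PV = const ⇒ V₂ = 104 L, P₂ = 90.5 kPa.
ΔU = 0 (ideal gas, T constant).
W = nRT ln(V₂/V₁) = 1.29×8.314×880×ln(2.21) = 7490 J.
Q = ΔU + W = 7490 J.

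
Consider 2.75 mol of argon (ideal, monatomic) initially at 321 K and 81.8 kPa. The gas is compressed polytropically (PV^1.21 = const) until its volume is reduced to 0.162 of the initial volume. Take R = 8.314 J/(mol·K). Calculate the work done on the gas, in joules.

16300 J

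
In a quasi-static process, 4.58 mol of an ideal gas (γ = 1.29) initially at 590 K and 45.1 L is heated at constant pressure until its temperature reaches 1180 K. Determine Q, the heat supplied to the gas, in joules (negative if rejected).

99900 J

P₁ = nRT₁/V₁ = 4.58×8.314×590/45.1 = 498 kPa.
Isobaric: P stays 498 kPa; V/T = const ⇒ T₂ = 1180 K, V₂ = 90.2 L.
W = PΔV = 498×(90.2−45.1) kPa·L = 22500 J.
ΔU = nCvΔT = 4.58×28.7×(1180−590) = 77500 J.
Q = ΔU + W = nCpΔT = 99900 J.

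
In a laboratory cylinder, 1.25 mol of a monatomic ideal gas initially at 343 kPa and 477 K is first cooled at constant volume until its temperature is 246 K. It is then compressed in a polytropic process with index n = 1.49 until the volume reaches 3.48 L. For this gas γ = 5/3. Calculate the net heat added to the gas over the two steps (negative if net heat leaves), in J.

V₁ = nRT₁/P₁ = 1.25×8.314×477/343 = 14.5 L.
Step 1 — Isochoric: V stays 14.5 L; P/T = const ⇒ T₂ = 246 K, P₂ = 177 kPa.
W = 0 (no volume change).
ΔU = nCvΔT = 1.25×12.5×(246−477) = -3600 J.
Q = ΔU = -3600 J.
State after step 1: P = 177 kPa, V = 14.5 L, T = 246 K.
Step 2 — Polytropic n=1.49: T₂ = T₁(V₁/V₂)^(n−1) = 246×(4.15)^0.49 = 494 K; P₂ = P₁(V₁/V₂)^n = 1480 kPa.
W = (P₁V₁−P₂V₂)/(n−1) = (177×14.5−1480×3.48)/0.49 = -5260 J.
ΔU = nCvΔT = 1.25×12.5×(494−246) = 3870 J.
Q = ΔU + W = -1400 J.
Net over both steps: W = -5260 J, Q = -5000 J, ΔU = 269 J.

-5000 J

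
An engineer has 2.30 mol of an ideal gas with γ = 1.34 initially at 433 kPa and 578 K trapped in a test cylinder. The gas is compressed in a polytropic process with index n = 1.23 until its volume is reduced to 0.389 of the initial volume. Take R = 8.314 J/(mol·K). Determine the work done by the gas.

-11700 J

V₁ = nRT₁/P₁ = 2.30×8.314×578/433 = 25.5 L.
Polytropic n=1.23: T₂ = T₁(V₁/V₂)^(n−1) = 578×(2.57)^0.23 = 718 K; P₂ = P₁(V₁/V₂)^n = 1380 kPa.
W = (P₁V₁−P₂V₂)/(n−1) = (433×25.5−1380×9.93)/0.23 = -11700 J.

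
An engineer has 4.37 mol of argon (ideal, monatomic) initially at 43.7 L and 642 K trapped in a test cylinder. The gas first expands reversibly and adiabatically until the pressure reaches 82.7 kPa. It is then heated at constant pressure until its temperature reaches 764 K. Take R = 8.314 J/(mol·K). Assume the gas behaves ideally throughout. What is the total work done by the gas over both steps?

P₁ = nRT₁/V₁ = 4.37×8.314×642/43.7 = 534 kPa.
Step 1 — Adiabatic: T₂/T₁ = (P₂/P₁)^((γ−1)/γ) ⇒ T₂ = 642×(0.155)^0.400 = 305 K; V₂ = 134 L.
ΔU = nCvΔT = 4.37×12.5×(305−642) = -18400 J.
Q = 0 for an adiabatic process, so W = −ΔU = 18400 J.
State after step 1: P = 82.7 kPa, V = 134 L, T = 305 K.
Step 2 — Isobaric: P stays 82.7 kPa; V/T = const ⇒ T₂ = 764 K, V₂ = 336 L.
W = PΔV = 82.7×(336−134) kPa·L = 16700 J.
ΔU = nCvΔT = 4.37×12.5×(764−305) = 25000 J.
Q = ΔU + W = nCpΔT = 41700 J.
Net over both steps: W = 35100 J, Q = 41700 J, ΔU = 6650 J.

35100 J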